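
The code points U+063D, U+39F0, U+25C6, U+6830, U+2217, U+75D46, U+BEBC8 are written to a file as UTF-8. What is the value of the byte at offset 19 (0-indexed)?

U+063D → 2-byte form D8 BD at offsets 0–1.
U+39F0 → 3-byte form E3 A7 B0 at offsets 2–4.
U+25C6 → 3-byte form E2 97 86 at offsets 5–7.
U+6830 → 3-byte form E6 A0 B0 at offsets 8–10.
U+2217 → 3-byte form E2 88 97 at offsets 11–13.
U+75D46 → 4-byte form F1 B5 B5 86 at offsets 14–17.
U+BEBC8 → 4-byte form F2 BE AF 88 at offsets 18–21.
Offset 19 falls in char 7's range; it's byte 2 of F2 BE AF 88 = 0xBE.

0xBE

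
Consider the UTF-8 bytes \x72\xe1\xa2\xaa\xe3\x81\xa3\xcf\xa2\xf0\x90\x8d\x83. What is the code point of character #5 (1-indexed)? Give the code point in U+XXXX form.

Offset 0: leading byte 0x72 = 01110010 → 1-byte char #1 = 72.
Offset 1: leading byte 0xE1 = 11100001 → 3-byte char #2 = E1 A2 AA.
Offset 4: leading byte 0xE3 = 11100011 → 3-byte char #3 = E3 81 A3.
Offset 7: leading byte 0xCF = 11001111 → 2-byte char #4 = CF A2.
Offset 9: leading byte 0xF0 = 11110000 → 4-byte char #5 = F0 90 8D 83.
Leading byte 0xF0 = 11110000 matches 11110xxx → 4-byte sequence.
Byte 1: 0xF0 = 11110000, payload 000 (3 bits).
Byte 2: 0x90 = 10010000 (10xxxxxx ✓), payload 010000.
Byte 3: 0x8D = 10001101 (10xxxxxx ✓), payload 001101.
Byte 4: 0x83 = 10000011 (10xxxxxx ✓), payload 000011.
Concatenate: 000010000001101000011 = 0x10343 (21 bits → U+10343).

U+10343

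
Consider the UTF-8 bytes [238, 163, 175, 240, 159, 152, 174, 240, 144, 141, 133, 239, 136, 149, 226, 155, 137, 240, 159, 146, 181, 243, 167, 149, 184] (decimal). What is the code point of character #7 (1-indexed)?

Offset 0: leading byte 0xEE = 11101110 → 3-byte char #1 = EE A3 AF.
Offset 3: leading byte 0xF0 = 11110000 → 4-byte char #2 = F0 9F 98 AE.
Offset 7: leading byte 0xF0 = 11110000 → 4-byte char #3 = F0 90 8D 85.
Offset 11: leading byte 0xEF = 11101111 → 3-byte char #4 = EF 88 95.
Offset 14: leading byte 0xE2 = 11100010 → 3-byte char #5 = E2 9B 89.
Offset 17: leading byte 0xF0 = 11110000 → 4-byte char #6 = F0 9F 92 B5.
Offset 21: leading byte 0xF3 = 11110011 → 4-byte char #7 = F3 A7 95 B8.
Leading byte 0xF3 = 11110011 matches 11110xxx → 4-byte sequence.
Byte 1: 0xF3 = 11110011, payload 011 (3 bits).
Byte 2: 0xA7 = 10100111 (10xxxxxx ✓), payload 100111.
Byte 3: 0x95 = 10010101 (10xxxxxx ✓), payload 010101.
Byte 4: 0xB8 = 10111000 (10xxxxxx ✓), payload 111000.
Concatenate: 011100111010101111000 = 0xE7578 (21 bits → U+E7578).

U+E7578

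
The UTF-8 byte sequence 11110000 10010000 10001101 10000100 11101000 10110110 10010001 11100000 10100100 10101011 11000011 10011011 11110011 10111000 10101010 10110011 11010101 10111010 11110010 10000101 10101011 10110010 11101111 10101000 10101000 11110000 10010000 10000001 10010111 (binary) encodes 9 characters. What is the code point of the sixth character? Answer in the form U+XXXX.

U+057A

Offset 0: leading byte 0xF0 = 11110000 → 4-byte char #1 = F0 90 8D 84.
Offset 4: leading byte 0xE8 = 11101000 → 3-byte char #2 = E8 B6 91.
Offset 7: leading byte 0xE0 = 11100000 → 3-byte char #3 = E0 A4 AB.
Offset 10: leading byte 0xC3 = 11000011 → 2-byte char #4 = C3 9B.
Offset 12: leading byte 0xF3 = 11110011 → 4-byte char #5 = F3 B8 AA B3.
Offset 16: leading byte 0xD5 = 11010101 → 2-byte char #6 = D5 BA.
Leading byte 0xD5 = 11010101 matches 110xxxxx → 2-byte sequence.
Byte 1: 0xD5 = 11010101, payload 10101 (5 bits).
Byte 2: 0xBA = 10111010 (10xxxxxx ✓), payload 111010.
Concatenate: 10101111010 = 0x57A (11 bits → U+057A).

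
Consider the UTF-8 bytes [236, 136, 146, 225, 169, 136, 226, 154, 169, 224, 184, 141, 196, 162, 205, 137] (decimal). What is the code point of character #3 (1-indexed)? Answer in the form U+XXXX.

Offset 0: leading byte 0xEC = 11101100 → 3-byte char #1 = EC 88 92.
Offset 3: leading byte 0xE1 = 11100001 → 3-byte char #2 = E1 A9 88.
Offset 6: leading byte 0xE2 = 11100010 → 3-byte char #3 = E2 9A A9.
Leading byte 0xE2 = 11100010 matches 1110xxxx → 3-byte sequence.
Byte 1: 0xE2 = 11100010, payload 0010 (4 bits).
Byte 2: 0x9A = 10011010 (10xxxxxx ✓), payload 011010.
Byte 3: 0xA9 = 10101001 (10xxxxxx ✓), payload 101001.
Concatenate: 0010011010101001 = 0x26A9 (16 bits → U+26A9).

U+26A9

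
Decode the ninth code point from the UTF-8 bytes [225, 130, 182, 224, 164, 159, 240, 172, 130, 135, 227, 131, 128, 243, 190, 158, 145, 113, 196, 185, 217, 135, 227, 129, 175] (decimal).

U+306F

Offset 0: leading byte 0xE1 = 11100001 → 3-byte char #1 = E1 82 B6.
Offset 3: leading byte 0xE0 = 11100000 → 3-byte char #2 = E0 A4 9F.
Offset 6: leading byte 0xF0 = 11110000 → 4-byte char #3 = F0 AC 82 87.
Offset 10: leading byte 0xE3 = 11100011 → 3-byte char #4 = E3 83 80.
Offset 13: leading byte 0xF3 = 11110011 → 4-byte char #5 = F3 BE 9E 91.
Offset 17: leading byte 0x71 = 01110001 → 1-byte char #6 = 71.
Offset 18: leading byte 0xC4 = 11000100 → 2-byte char #7 = C4 B9.
Offset 20: leading byte 0xD9 = 11011001 → 2-byte char #8 = D9 87.
Offset 22: leading byte 0xE3 = 11100011 → 3-byte char #9 = E3 81 AF.
Leading byte 0xE3 = 11100011 matches 1110xxxx → 3-byte sequence.
Byte 1: 0xE3 = 11100011, payload 0011 (4 bits).
Byte 2: 0x81 = 10000001 (10xxxxxx ✓), payload 000001.
Byte 3: 0xAF = 10101111 (10xxxxxx ✓), payload 101111.
Concatenate: 0011000001101111 = 0x306F (16 bits → U+306F).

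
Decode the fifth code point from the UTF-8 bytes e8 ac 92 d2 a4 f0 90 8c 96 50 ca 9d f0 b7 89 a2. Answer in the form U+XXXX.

Offset 0: leading byte 0xE8 = 11101000 → 3-byte char #1 = E8 AC 92.
Offset 3: leading byte 0xD2 = 11010010 → 2-byte char #2 = D2 A4.
Offset 5: leading byte 0xF0 = 11110000 → 4-byte char #3 = F0 90 8C 96.
Offset 9: leading byte 0x50 = 01010000 → 1-byte char #4 = 50.
Offset 10: leading byte 0xCA = 11001010 → 2-byte char #5 = CA 9D.
Leading byte 0xCA = 11001010 matches 110xxxxx → 2-byte sequence.
Byte 1: 0xCA = 11001010, payload 01010 (5 bits).
Byte 2: 0x9D = 10011101 (10xxxxxx ✓), payload 011101.
Concatenate: 01010011101 = 0x29D (11 bits → U+029D).

U+029D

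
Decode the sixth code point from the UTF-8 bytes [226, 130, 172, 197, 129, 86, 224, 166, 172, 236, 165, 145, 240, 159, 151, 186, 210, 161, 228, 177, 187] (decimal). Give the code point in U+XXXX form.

Offset 0: leading byte 0xE2 = 11100010 → 3-byte char #1 = E2 82 AC.
Offset 3: leading byte 0xC5 = 11000101 → 2-byte char #2 = C5 81.
Offset 5: leading byte 0x56 = 01010110 → 1-byte char #3 = 56.
Offset 6: leading byte 0xE0 = 11100000 → 3-byte char #4 = E0 A6 AC.
Offset 9: leading byte 0xEC = 11101100 → 3-byte char #5 = EC A5 91.
Offset 12: leading byte 0xF0 = 11110000 → 4-byte char #6 = F0 9F 97 BA.
Leading byte 0xF0 = 11110000 matches 11110xxx → 4-byte sequence.
Byte 1: 0xF0 = 11110000, payload 000 (3 bits).
Byte 2: 0x9F = 10011111 (10xxxxxx ✓), payload 011111.
Byte 3: 0x97 = 10010111 (10xxxxxx ✓), payload 010111.
Byte 4: 0xBA = 10111010 (10xxxxxx ✓), payload 111010.
Concatenate: 000011111010111111010 = 0x1F5FA (21 bits → U+1F5FA).

U+1F5FA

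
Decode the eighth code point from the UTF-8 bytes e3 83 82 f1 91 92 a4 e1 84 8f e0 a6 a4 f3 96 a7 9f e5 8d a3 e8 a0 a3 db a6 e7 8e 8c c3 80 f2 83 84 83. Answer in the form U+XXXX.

U+06E6

Offset 0: leading byte 0xE3 = 11100011 → 3-byte char #1 = E3 83 82.
Offset 3: leading byte 0xF1 = 11110001 → 4-byte char #2 = F1 91 92 A4.
Offset 7: leading byte 0xE1 = 11100001 → 3-byte char #3 = E1 84 8F.
Offset 10: leading byte 0xE0 = 11100000 → 3-byte char #4 = E0 A6 A4.
Offset 13: leading byte 0xF3 = 11110011 → 4-byte char #5 = F3 96 A7 9F.
Offset 17: leading byte 0xE5 = 11100101 → 3-byte char #6 = E5 8D A3.
Offset 20: leading byte 0xE8 = 11101000 → 3-byte char #7 = E8 A0 A3.
Offset 23: leading byte 0xDB = 11011011 → 2-byte char #8 = DB A6.
Leading byte 0xDB = 11011011 matches 110xxxxx → 2-byte sequence.
Byte 1: 0xDB = 11011011, payload 11011 (5 bits).
Byte 2: 0xA6 = 10100110 (10xxxxxx ✓), payload 100110.
Concatenate: 11011100110 = 0x6E6 (11 bits → U+06E6).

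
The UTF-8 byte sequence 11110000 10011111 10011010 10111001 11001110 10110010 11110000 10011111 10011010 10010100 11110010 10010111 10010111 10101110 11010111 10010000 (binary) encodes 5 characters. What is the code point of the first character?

U+1F6B9

Offset 0: leading byte 0xF0 = 11110000 → 4-byte char #1 = F0 9F 9A B9.
Leading byte 0xF0 = 11110000 matches 11110xxx → 4-byte sequence.
Byte 1: 0xF0 = 11110000, payload 000 (3 bits).
Byte 2: 0x9F = 10011111 (10xxxxxx ✓), payload 011111.
Byte 3: 0x9A = 10011010 (10xxxxxx ✓), payload 011010.
Byte 4: 0xB9 = 10111001 (10xxxxxx ✓), payload 111001.
Concatenate: 000011111011010111001 = 0x1F6B9 (21 bits → U+1F6B9).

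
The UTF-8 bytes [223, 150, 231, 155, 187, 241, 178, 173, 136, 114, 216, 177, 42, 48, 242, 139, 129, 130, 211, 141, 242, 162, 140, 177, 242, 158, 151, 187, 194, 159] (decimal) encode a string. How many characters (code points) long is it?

Byte at offset 0: 0xDF = 11011111 → 2-byte char (#1). Advance 2.
Byte at offset 2: 0xE7 = 11100111 → 3-byte char (#2). Advance 3.
Byte at offset 5: 0xF1 = 11110001 → 4-byte char (#3). Advance 4.
Byte at offset 9: 0x72 = 01110010 → 1-byte char (#4). Advance 1.
Byte at offset 10: 0xD8 = 11011000 → 2-byte char (#5). Advance 2.
Byte at offset 12: 0x2A = 00101010 → 1-byte char (#6). Advance 1.
Byte at offset 13: 0x30 = 00110000 → 1-byte char (#7). Advance 1.
Byte at offset 14: 0xF2 = 11110010 → 4-byte char (#8). Advance 4.
Byte at offset 18: 0xD3 = 11010011 → 2-byte char (#9). Advance 2.
Byte at offset 20: 0xF2 = 11110010 → 4-byte char (#10). Advance 4.
Byte at offset 24: 0xF2 = 11110010 → 4-byte char (#11). Advance 4.
Byte at offset 28: 0xC2 = 11000010 → 2-byte char (#12). Advance 2.
Reached end at offset 30 after 12 code points.

12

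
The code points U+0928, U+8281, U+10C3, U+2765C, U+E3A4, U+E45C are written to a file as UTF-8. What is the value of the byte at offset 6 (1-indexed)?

1-indexed offset 6 is 0-indexed offset 5.
U+0928 → 3-byte form E0 A4 A8 at offsets 0–2.
U+8281 → 3-byte form E8 8A 81 at offsets 3–5.
Offset 5 falls in char 2's range; it's byte 3 of E8 8A 81 = 0x81.

0x81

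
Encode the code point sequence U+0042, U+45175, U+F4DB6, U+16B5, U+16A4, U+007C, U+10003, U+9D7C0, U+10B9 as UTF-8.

42 F1 85 85 B5 F3 B4 B6 B6 E1 9A B5 E1 9A A4 7C F0 90 80 83 F2 9D 9F 80 E1 82 B9

U+0042: 1-byte form → 42.
U+45175: 4-byte form → F1 85 85 B5.
U+F4DB6: 4-byte form → F3 B4 B6 B6.
U+16B5: 3-byte form → E1 9A B5.
U+16A4: 3-byte form → E1 9A A4.
U+007C: 1-byte form → 7C.
U+10003: 4-byte form → F0 90 80 83.
U+9D7C0: 4-byte form → F2 9D 9F 80.
U+10B9: 3-byte form → E1 82 B9.
Concatenated (27 bytes): 42 F1 85 85 B5 F3 B4 B6 B6 E1 9A B5 E1 9A A4 7C F0 90 80 83 F2 9D 9F 80 E1 82 B9.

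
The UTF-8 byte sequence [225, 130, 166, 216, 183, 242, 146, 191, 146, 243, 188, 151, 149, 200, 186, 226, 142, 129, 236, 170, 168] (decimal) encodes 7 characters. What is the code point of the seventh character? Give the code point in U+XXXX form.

Offset 0: leading byte 0xE1 = 11100001 → 3-byte char #1 = E1 82 A6.
Offset 3: leading byte 0xD8 = 11011000 → 2-byte char #2 = D8 B7.
Offset 5: leading byte 0xF2 = 11110010 → 4-byte char #3 = F2 92 BF 92.
Offset 9: leading byte 0xF3 = 11110011 → 4-byte char #4 = F3 BC 97 95.
Offset 13: leading byte 0xC8 = 11001000 → 2-byte char #5 = C8 BA.
Offset 15: leading byte 0xE2 = 11100010 → 3-byte char #6 = E2 8E 81.
Offset 18: leading byte 0xEC = 11101100 → 3-byte char #7 = EC AA A8.
Leading byte 0xEC = 11101100 matches 1110xxxx → 3-byte sequence.
Byte 1: 0xEC = 11101100, payload 1100 (4 bits).
Byte 2: 0xAA = 10101010 (10xxxxxx ✓), payload 101010.
Byte 3: 0xA8 = 10101000 (10xxxxxx ✓), payload 101000.
Concatenate: 1100101010101000 = 0xCAA8 (16 bits → U+CAA8).

U+CAA8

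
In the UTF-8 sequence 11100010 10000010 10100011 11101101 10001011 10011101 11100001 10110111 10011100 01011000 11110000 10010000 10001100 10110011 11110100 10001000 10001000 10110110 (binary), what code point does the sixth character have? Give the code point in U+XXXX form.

Offset 0: leading byte 0xE2 = 11100010 → 3-byte char #1 = E2 82 A3.
Offset 3: leading byte 0xED = 11101101 → 3-byte char #2 = ED 8B 9D.
Offset 6: leading byte 0xE1 = 11100001 → 3-byte char #3 = E1 B7 9C.
Offset 9: leading byte 0x58 = 01011000 → 1-byte char #4 = 58.
Offset 10: leading byte 0xF0 = 11110000 → 4-byte char #5 = F0 90 8C B3.
Offset 14: leading byte 0xF4 = 11110100 → 4-byte char #6 = F4 88 88 B6.
Leading byte 0xF4 = 11110100 matches 11110xxx → 4-byte sequence.
Byte 1: 0xF4 = 11110100, payload 100 (3 bits).
Byte 2: 0x88 = 10001000 (10xxxxxx ✓), payload 001000.
Byte 3: 0x88 = 10001000 (10xxxxxx ✓), payload 001000.
Byte 4: 0xB6 = 10110110 (10xxxxxx ✓), payload 110110.
Concatenate: 100001000001000110110 = 0x108236 (21 bits → U+108236).

U+108236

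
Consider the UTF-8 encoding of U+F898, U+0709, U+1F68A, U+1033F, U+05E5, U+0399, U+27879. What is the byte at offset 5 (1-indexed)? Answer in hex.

0x89

1-indexed offset 5 is 0-indexed offset 4.
U+F898 → 3-byte form EF A2 98 at offsets 0–2.
U+0709 → 2-byte form DC 89 at offsets 3–4.
Offset 4 falls in char 2's range; it's byte 2 of DC 89 = 0x89.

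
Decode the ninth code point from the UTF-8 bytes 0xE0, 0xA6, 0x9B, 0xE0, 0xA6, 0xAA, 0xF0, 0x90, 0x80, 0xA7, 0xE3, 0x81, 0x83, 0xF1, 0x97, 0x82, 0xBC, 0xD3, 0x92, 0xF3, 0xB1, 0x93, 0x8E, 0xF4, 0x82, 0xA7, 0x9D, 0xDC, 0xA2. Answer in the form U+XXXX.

Offset 0: leading byte 0xE0 = 11100000 → 3-byte char #1 = E0 A6 9B.
Offset 3: leading byte 0xE0 = 11100000 → 3-byte char #2 = E0 A6 AA.
Offset 6: leading byte 0xF0 = 11110000 → 4-byte char #3 = F0 90 80 A7.
Offset 10: leading byte 0xE3 = 11100011 → 3-byte char #4 = E3 81 83.
Offset 13: leading byte 0xF1 = 11110001 → 4-byte char #5 = F1 97 82 BC.
Offset 17: leading byte 0xD3 = 11010011 → 2-byte char #6 = D3 92.
Offset 19: leading byte 0xF3 = 11110011 → 4-byte char #7 = F3 B1 93 8E.
Offset 23: leading byte 0xF4 = 11110100 → 4-byte char #8 = F4 82 A7 9D.
Offset 27: leading byte 0xDC = 11011100 → 2-byte char #9 = DC A2.
Leading byte 0xDC = 11011100 matches 110xxxxx → 2-byte sequence.
Byte 1: 0xDC = 11011100, payload 11100 (5 bits).
Byte 2: 0xA2 = 10100010 (10xxxxxx ✓), payload 100010.
Concatenate: 11100100010 = 0x722 (11 bits → U+0722).

U+0722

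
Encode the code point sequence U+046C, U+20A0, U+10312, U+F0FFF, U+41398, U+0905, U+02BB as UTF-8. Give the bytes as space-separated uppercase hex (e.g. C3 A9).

U+046C: 2-byte form → D1 AC.
U+20A0: 3-byte form → E2 82 A0.
U+10312: 4-byte form → F0 90 8C 92.
U+F0FFF: 4-byte form → F3 B0 BF BF.
U+41398: 4-byte form → F1 81 8E 98.
U+0905: 3-byte form → E0 A4 85.
U+02BB: 2-byte form → CA BB.
Concatenated (22 bytes): D1 AC E2 82 A0 F0 90 8C 92 F3 B0 BF BF F1 81 8E 98 E0 A4 85 CA BB.

D1 AC E2 82 A0 F0 90 8C 92 F3 B0 BF BF F1 81 8E 98 E0 A4 85 CA BB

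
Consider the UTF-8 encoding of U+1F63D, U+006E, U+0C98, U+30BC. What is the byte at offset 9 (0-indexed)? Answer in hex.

U+1F63D → 4-byte form F0 9F 98 BD at offsets 0–3.
U+006E → 1-byte form 6E at offsets 4–4.
U+0C98 → 3-byte form E0 B2 98 at offsets 5–7.
U+30BC → 3-byte form E3 82 BC at offsets 8–10.
Offset 9 falls in char 4's range; it's byte 2 of E3 82 BC = 0x82.

0x82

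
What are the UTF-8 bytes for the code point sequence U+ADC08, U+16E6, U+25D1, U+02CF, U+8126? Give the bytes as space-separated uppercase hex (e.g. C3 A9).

U+ADC08: 4-byte form → F2 AD B0 88.
U+16E6: 3-byte form → E1 9B A6.
U+25D1: 3-byte form → E2 97 91.
U+02CF: 2-byte form → CB 8F.
U+8126: 3-byte form → E8 84 A6.
Concatenated (15 bytes): F2 AD B0 88 E1 9B A6 E2 97 91 CB 8F E8 84 A6.

F2 AD B0 88 E1 9B A6 E2 97 91 CB 8F E8 84 A6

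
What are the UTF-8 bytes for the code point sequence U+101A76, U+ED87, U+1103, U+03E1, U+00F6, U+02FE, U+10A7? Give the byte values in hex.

U+101A76: 4-byte form → F4 81 A9 B6.
U+ED87: 3-byte form → EE B6 87.
U+1103: 3-byte form → E1 84 83.
U+03E1: 2-byte form → CF A1.
U+00F6: 2-byte form → C3 B6.
U+02FE: 2-byte form → CB BE.
U+10A7: 3-byte form → E1 82 A7.
Concatenated (19 bytes): F4 81 A9 B6 EE B6 87 E1 84 83 CF A1 C3 B6 CB BE E1 82 A7.

F4 81 A9 B6 EE B6 87 E1 84 83 CF A1 C3 B6 CB BE E1 82 A7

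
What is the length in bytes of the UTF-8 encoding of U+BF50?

U+BF50 = 0xBF50. UTF-8 uses 1 byte below 0x80, 2 below 0x800, 3 below 0x10000, 4 up to 0x10FFFF. 0xBF50 is in U+0800–U+FFFF → 3 bytes.

3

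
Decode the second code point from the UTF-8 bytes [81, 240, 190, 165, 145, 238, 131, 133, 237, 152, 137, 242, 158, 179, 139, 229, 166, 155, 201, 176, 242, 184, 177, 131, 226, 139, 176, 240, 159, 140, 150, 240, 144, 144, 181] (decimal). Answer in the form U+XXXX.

U+3E951

Offset 0: leading byte 0x51 = 01010001 → 1-byte char #1 = 51.
Offset 1: leading byte 0xF0 = 11110000 → 4-byte char #2 = F0 BE A5 91.
Leading byte 0xF0 = 11110000 matches 11110xxx → 4-byte sequence.
Byte 1: 0xF0 = 11110000, payload 000 (3 bits).
Byte 2: 0xBE = 10111110 (10xxxxxx ✓), payload 111110.
Byte 3: 0xA5 = 10100101 (10xxxxxx ✓), payload 100101.
Byte 4: 0x91 = 10010001 (10xxxxxx ✓), payload 010001.
Concatenate: 000111110100101010001 = 0x3E951 (21 bits → U+3E951).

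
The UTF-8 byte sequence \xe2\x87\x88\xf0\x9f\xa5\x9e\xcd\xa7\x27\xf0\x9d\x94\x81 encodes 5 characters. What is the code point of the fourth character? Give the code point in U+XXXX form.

Offset 0: leading byte 0xE2 = 11100010 → 3-byte char #1 = E2 87 88.
Offset 3: leading byte 0xF0 = 11110000 → 4-byte char #2 = F0 9F A5 9E.
Offset 7: leading byte 0xCD = 11001101 → 2-byte char #3 = CD A7.
Offset 9: leading byte 0x27 = 00100111 → 1-byte char #4 = 27.
Leading byte 0x27 = 00100111 matches 0xxxxxxx → 1-byte sequence.
Byte 1: 0x27 = 00100111, payload 0100111 (7 bits).
Concatenate: 0100111 = 0x27 (7 bits → U+0027).

U+0027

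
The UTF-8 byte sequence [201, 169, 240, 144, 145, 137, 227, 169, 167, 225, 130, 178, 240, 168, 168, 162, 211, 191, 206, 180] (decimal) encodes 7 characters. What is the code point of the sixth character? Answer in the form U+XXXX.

Offset 0: leading byte 0xC9 = 11001001 → 2-byte char #1 = C9 A9.
Offset 2: leading byte 0xF0 = 11110000 → 4-byte char #2 = F0 90 91 89.
Offset 6: leading byte 0xE3 = 11100011 → 3-byte char #3 = E3 A9 A7.
Offset 9: leading byte 0xE1 = 11100001 → 3-byte char #4 = E1 82 B2.
Offset 12: leading byte 0xF0 = 11110000 → 4-byte char #5 = F0 A8 A8 A2.
Offset 16: leading byte 0xD3 = 11010011 → 2-byte char #6 = D3 BF.
Leading byte 0xD3 = 11010011 matches 110xxxxx → 2-byte sequence.
Byte 1: 0xD3 = 11010011, payload 10011 (5 bits).
Byte 2: 0xBF = 10111111 (10xxxxxx ✓), payload 111111.
Concatenate: 10011111111 = 0x4FF (11 bits → U+04FF).

U+04FF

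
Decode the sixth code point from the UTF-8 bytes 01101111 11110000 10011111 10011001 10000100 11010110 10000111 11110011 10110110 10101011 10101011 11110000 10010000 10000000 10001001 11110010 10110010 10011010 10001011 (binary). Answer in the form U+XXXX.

Offset 0: leading byte 0x6F = 01101111 → 1-byte char #1 = 6F.
Offset 1: leading byte 0xF0 = 11110000 → 4-byte char #2 = F0 9F 99 84.
Offset 5: leading byte 0xD6 = 11010110 → 2-byte char #3 = D6 87.
Offset 7: leading byte 0xF3 = 11110011 → 4-byte char #4 = F3 B6 AB AB.
Offset 11: leading byte 0xF0 = 11110000 → 4-byte char #5 = F0 90 80 89.
Offset 15: leading byte 0xF2 = 11110010 → 4-byte char #6 = F2 B2 9A 8B.
Leading byte 0xF2 = 11110010 matches 11110xxx → 4-byte sequence.
Byte 1: 0xF2 = 11110010, payload 010 (3 bits).
Byte 2: 0xB2 = 10110010 (10xxxxxx ✓), payload 110010.
Byte 3: 0x9A = 10011010 (10xxxxxx ✓), payload 011010.
Byte 4: 0x8B = 10001011 (10xxxxxx ✓), payload 001011.
Concatenate: 010110010011010001011 = 0xB268B (21 bits → U+B268B).

U+B268B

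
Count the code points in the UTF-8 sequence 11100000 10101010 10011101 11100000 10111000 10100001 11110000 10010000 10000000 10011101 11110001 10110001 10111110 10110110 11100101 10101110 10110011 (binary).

Byte at offset 0: 0xE0 = 11100000 → 3-byte char (#1). Advance 3.
Byte at offset 3: 0xE0 = 11100000 → 3-byte char (#2). Advance 3.
Byte at offset 6: 0xF0 = 11110000 → 4-byte char (#3). Advance 4.
Byte at offset 10: 0xF1 = 11110001 → 4-byte char (#4). Advance 4.
Byte at offset 14: 0xE5 = 11100101 → 3-byte char (#5). Advance 3.
Reached end at offset 17 after 5 code points.

5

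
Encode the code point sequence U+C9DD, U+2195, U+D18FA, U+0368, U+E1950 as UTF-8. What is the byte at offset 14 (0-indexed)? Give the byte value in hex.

0xA5

U+C9DD → 3-byte form EC A7 9D at offsets 0–2.
U+2195 → 3-byte form E2 86 95 at offsets 3–5.
U+D18FA → 4-byte form F3 91 A3 BA at offsets 6–9.
U+0368 → 2-byte form CD A8 at offsets 10–11.
U+E1950 → 4-byte form F3 A1 A5 90 at offsets 12–15.
Offset 14 falls in char 5's range; it's byte 3 of F3 A1 A5 90 = 0xA5.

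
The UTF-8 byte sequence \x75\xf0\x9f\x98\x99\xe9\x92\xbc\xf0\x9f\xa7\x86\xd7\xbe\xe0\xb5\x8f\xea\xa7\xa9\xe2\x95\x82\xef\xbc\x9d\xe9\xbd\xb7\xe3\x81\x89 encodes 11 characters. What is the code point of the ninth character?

Offset 0: leading byte 0x75 = 01110101 → 1-byte char #1 = 75.
Offset 1: leading byte 0xF0 = 11110000 → 4-byte char #2 = F0 9F 98 99.
Offset 5: leading byte 0xE9 = 11101001 → 3-byte char #3 = E9 92 BC.
Offset 8: leading byte 0xF0 = 11110000 → 4-byte char #4 = F0 9F A7 86.
Offset 12: leading byte 0xD7 = 11010111 → 2-byte char #5 = D7 BE.
Offset 14: leading byte 0xE0 = 11100000 → 3-byte char #6 = E0 B5 8F.
Offset 17: leading byte 0xEA = 11101010 → 3-byte char #7 = EA A7 A9.
Offset 20: leading byte 0xE2 = 11100010 → 3-byte char #8 = E2 95 82.
Offset 23: leading byte 0xEF = 11101111 → 3-byte char #9 = EF BC 9D.
Leading byte 0xEF = 11101111 matches 1110xxxx → 3-byte sequence.
Byte 1: 0xEF = 11101111, payload 1111 (4 bits).
Byte 2: 0xBC = 10111100 (10xxxxxx ✓), payload 111100.
Byte 3: 0x9D = 10011101 (10xxxxxx ✓), payload 011101.
Concatenate: 1111111100011101 = 0xFF1D (16 bits → U+FF1D).

U+FF1D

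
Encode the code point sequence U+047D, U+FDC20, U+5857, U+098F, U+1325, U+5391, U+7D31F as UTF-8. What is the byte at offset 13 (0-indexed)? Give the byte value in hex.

0x8C

U+047D → 2-byte form D1 BD at offsets 0–1.
U+FDC20 → 4-byte form F3 BD B0 A0 at offsets 2–5.
U+5857 → 3-byte form E5 A1 97 at offsets 6–8.
U+098F → 3-byte form E0 A6 8F at offsets 9–11.
U+1325 → 3-byte form E1 8C A5 at offsets 12–14.
Offset 13 falls in char 5's range; it's byte 2 of E1 8C A5 = 0x8C.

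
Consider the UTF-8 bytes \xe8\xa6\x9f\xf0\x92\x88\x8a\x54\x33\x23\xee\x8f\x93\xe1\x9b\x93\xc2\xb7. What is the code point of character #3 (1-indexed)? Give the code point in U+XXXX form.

Offset 0: leading byte 0xE8 = 11101000 → 3-byte char #1 = E8 A6 9F.
Offset 3: leading byte 0xF0 = 11110000 → 4-byte char #2 = F0 92 88 8A.
Offset 7: leading byte 0x54 = 01010100 → 1-byte char #3 = 54.
Leading byte 0x54 = 01010100 matches 0xxxxxxx → 1-byte sequence.
Byte 1: 0x54 = 01010100, payload 1010100 (7 bits).
Concatenate: 1010100 = 0x54 (7 bits → U+0054).

U+0054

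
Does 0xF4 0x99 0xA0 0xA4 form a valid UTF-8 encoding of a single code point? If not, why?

invalid (encodes a value above U+10FFFF)

Leading byte 0xF4 = 11110100 → 4-byte form.
Payload = 0x119824, which exceeds U+10FFFF, the maximum Unicode code point. (Leading bytes F5–FF, or F4 followed by ≥ 0x90, are invalid.)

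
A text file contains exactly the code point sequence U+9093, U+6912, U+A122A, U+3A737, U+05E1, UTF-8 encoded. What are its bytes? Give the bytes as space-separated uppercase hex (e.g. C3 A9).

E9 82 93 E6 A4 92 F2 A1 88 AA F0 BA 9C B7 D7 A1

U+9093: 3-byte form → E9 82 93.
U+6912: 3-byte form → E6 A4 92.
U+A122A: 4-byte form → F2 A1 88 AA.
U+3A737: 4-byte form → F0 BA 9C B7.
U+05E1: 2-byte form → D7 A1.
Concatenated (16 bytes): E9 82 93 E6 A4 92 F2 A1 88 AA F0 BA 9C B7 D7 A1.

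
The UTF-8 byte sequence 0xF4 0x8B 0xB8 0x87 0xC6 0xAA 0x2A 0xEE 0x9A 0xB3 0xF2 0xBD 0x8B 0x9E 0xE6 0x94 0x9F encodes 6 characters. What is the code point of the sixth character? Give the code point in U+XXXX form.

U+651F

Offset 0: leading byte 0xF4 = 11110100 → 4-byte char #1 = F4 8B B8 87.
Offset 4: leading byte 0xC6 = 11000110 → 2-byte char #2 = C6 AA.
Offset 6: leading byte 0x2A = 00101010 → 1-byte char #3 = 2A.
Offset 7: leading byte 0xEE = 11101110 → 3-byte char #4 = EE 9A B3.
Offset 10: leading byte 0xF2 = 11110010 → 4-byte char #5 = F2 BD 8B 9E.
Offset 14: leading byte 0xE6 = 11100110 → 3-byte char #6 = E6 94 9F.
Leading byte 0xE6 = 11100110 matches 1110xxxx → 3-byte sequence.
Byte 1: 0xE6 = 11100110, payload 0110 (4 bits).
Byte 2: 0x94 = 10010100 (10xxxxxx ✓), payload 010100.
Byte 3: 0x9F = 10011111 (10xxxxxx ✓), payload 011111.
Concatenate: 0110010100011111 = 0x651F (16 bits → U+651F).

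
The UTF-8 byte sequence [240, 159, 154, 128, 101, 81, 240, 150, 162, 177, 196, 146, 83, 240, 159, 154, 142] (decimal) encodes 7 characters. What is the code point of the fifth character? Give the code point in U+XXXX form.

Offset 0: leading byte 0xF0 = 11110000 → 4-byte char #1 = F0 9F 9A 80.
Offset 4: leading byte 0x65 = 01100101 → 1-byte char #2 = 65.
Offset 5: leading byte 0x51 = 01010001 → 1-byte char #3 = 51.
Offset 6: leading byte 0xF0 = 11110000 → 4-byte char #4 = F0 96 A2 B1.
Offset 10: leading byte 0xC4 = 11000100 → 2-byte char #5 = C4 92.
Leading byte 0xC4 = 11000100 matches 110xxxxx → 2-byte sequence.
Byte 1: 0xC4 = 11000100, payload 00100 (5 bits).
Byte 2: 0x92 = 10010010 (10xxxxxx ✓), payload 010010.
Concatenate: 00100010010 = 0x112 (11 bits → U+0112).

U+0112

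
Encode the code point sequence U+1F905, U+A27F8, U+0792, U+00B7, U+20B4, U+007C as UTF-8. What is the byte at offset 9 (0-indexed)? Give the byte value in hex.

U+1F905 → 4-byte form F0 9F A4 85 at offsets 0–3.
U+A27F8 → 4-byte form F2 A2 9F B8 at offsets 4–7.
U+0792 → 2-byte form DE 92 at offsets 8–9.
Offset 9 falls in char 3's range; it's byte 2 of DE 92 = 0x92.

0x92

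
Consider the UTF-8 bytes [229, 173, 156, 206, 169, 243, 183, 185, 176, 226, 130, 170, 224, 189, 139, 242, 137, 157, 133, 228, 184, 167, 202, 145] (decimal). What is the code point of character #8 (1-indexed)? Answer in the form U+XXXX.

U+0291

Offset 0: leading byte 0xE5 = 11100101 → 3-byte char #1 = E5 AD 9C.
Offset 3: leading byte 0xCE = 11001110 → 2-byte char #2 = CE A9.
Offset 5: leading byte 0xF3 = 11110011 → 4-byte char #3 = F3 B7 B9 B0.
Offset 9: leading byte 0xE2 = 11100010 → 3-byte char #4 = E2 82 AA.
Offset 12: leading byte 0xE0 = 11100000 → 3-byte char #5 = E0 BD 8B.
Offset 15: leading byte 0xF2 = 11110010 → 4-byte char #6 = F2 89 9D 85.
Offset 19: leading byte 0xE4 = 11100100 → 3-byte char #7 = E4 B8 A7.
Offset 22: leading byte 0xCA = 11001010 → 2-byte char #8 = CA 91.
Leading byte 0xCA = 11001010 matches 110xxxxx → 2-byte sequence.
Byte 1: 0xCA = 11001010, payload 01010 (5 bits).
Byte 2: 0x91 = 10010001 (10xxxxxx ✓), payload 010001.
Concatenate: 01010010001 = 0x291 (11 bits → U+0291).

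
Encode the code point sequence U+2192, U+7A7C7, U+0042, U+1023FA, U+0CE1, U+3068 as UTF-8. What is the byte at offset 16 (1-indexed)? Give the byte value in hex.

0xE3

1-indexed offset 16 is 0-indexed offset 15.
U+2192 → 3-byte form E2 86 92 at offsets 0–2.
U+7A7C7 → 4-byte form F1 BA 9F 87 at offsets 3–6.
U+0042 → 1-byte form 42 at offsets 7–7.
U+1023FA → 4-byte form F4 82 8F BA at offsets 8–11.
U+0CE1 → 3-byte form E0 B3 A1 at offsets 12–14.
U+3068 → 3-byte form E3 81 A8 at offsets 15–17.
Offset 15 falls in char 6's range; it's byte 1 of E3 81 A8 = 0xE3.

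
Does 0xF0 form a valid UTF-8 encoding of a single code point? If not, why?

Leading byte 0xF0 = 11110000 → 4-byte form, but only 1 byte is present.

invalid (sequence truncated)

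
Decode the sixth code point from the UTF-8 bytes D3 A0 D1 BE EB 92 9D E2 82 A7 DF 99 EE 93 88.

Offset 0: leading byte 0xD3 = 11010011 → 2-byte char #1 = D3 A0.
Offset 2: leading byte 0xD1 = 11010001 → 2-byte char #2 = D1 BE.
Offset 4: leading byte 0xEB = 11101011 → 3-byte char #3 = EB 92 9D.
Offset 7: leading byte 0xE2 = 11100010 → 3-byte char #4 = E2 82 A7.
Offset 10: leading byte 0xDF = 11011111 → 2-byte char #5 = DF 99.
Offset 12: leading byte 0xEE = 11101110 → 3-byte char #6 = EE 93 88.
Leading byte 0xEE = 11101110 matches 1110xxxx → 3-byte sequence.
Byte 1: 0xEE = 11101110, payload 1110 (4 bits).
Byte 2: 0x93 = 10010011 (10xxxxxx ✓), payload 010011.
Byte 3: 0x88 = 10001000 (10xxxxxx ✓), payload 001000.
Concatenate: 1110010011001000 = 0xE4C8 (16 bits → U+E4C8).

U+E4C8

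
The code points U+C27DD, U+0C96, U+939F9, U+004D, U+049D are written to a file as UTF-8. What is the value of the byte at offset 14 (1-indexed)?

1-indexed offset 14 is 0-indexed offset 13.
U+C27DD → 4-byte form F3 82 9F 9D at offsets 0–3.
U+0C96 → 3-byte form E0 B2 96 at offsets 4–6.
U+939F9 → 4-byte form F2 93 A7 B9 at offsets 7–10.
U+004D → 1-byte form 4D at offsets 11–11.
U+049D → 2-byte form D2 9D at offsets 12–13.
Offset 13 falls in char 5's range; it's byte 2 of D2 9D = 0x9D.

0x9D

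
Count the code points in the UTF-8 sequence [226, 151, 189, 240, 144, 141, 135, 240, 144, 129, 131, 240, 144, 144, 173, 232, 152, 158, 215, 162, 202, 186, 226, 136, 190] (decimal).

Byte at offset 0: 0xE2 = 11100010 → 3-byte char (#1). Advance 3.
Byte at offset 3: 0xF0 = 11110000 → 4-byte char (#2). Advance 4.
Byte at offset 7: 0xF0 = 11110000 → 4-byte char (#3). Advance 4.
Byte at offset 11: 0xF0 = 11110000 → 4-byte char (#4). Advance 4.
Byte at offset 15: 0xE8 = 11101000 → 3-byte char (#5). Advance 3.
Byte at offset 18: 0xD7 = 11010111 → 2-byte char (#6). Advance 2.
Byte at offset 20: 0xCA = 11001010 → 2-byte char (#7). Advance 2.
Byte at offset 22: 0xE2 = 11100010 → 3-byte char (#8). Advance 3.
Reached end at offset 25 after 8 code points.

8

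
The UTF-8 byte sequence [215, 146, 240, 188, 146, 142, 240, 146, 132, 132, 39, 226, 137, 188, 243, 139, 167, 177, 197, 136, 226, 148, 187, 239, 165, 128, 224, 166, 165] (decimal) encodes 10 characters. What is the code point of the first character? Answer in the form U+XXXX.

Offset 0: leading byte 0xD7 = 11010111 → 2-byte char #1 = D7 92.
Leading byte 0xD7 = 11010111 matches 110xxxxx → 2-byte sequence.
Byte 1: 0xD7 = 11010111, payload 10111 (5 bits).
Byte 2: 0x92 = 10010010 (10xxxxxx ✓), payload 010010.
Concatenate: 10111010010 = 0x5D2 (11 bits → U+05D2).

U+05D2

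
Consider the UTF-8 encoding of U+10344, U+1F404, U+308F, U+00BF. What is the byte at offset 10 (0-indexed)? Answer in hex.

U+10344 → 4-byte form F0 90 8D 84 at offsets 0–3.
U+1F404 → 4-byte form F0 9F 90 84 at offsets 4–7.
U+308F → 3-byte form E3 82 8F at offsets 8–10.
Offset 10 falls in char 3's range; it's byte 3 of E3 82 8F = 0x8F.

0x8F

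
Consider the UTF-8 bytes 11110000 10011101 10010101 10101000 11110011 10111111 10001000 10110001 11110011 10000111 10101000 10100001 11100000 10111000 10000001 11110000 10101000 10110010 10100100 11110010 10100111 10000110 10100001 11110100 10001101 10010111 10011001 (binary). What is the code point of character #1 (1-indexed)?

Offset 0: leading byte 0xF0 = 11110000 → 4-byte char #1 = F0 9D 95 A8.
Leading byte 0xF0 = 11110000 matches 11110xxx → 4-byte sequence.
Byte 1: 0xF0 = 11110000, payload 000 (3 bits).
Byte 2: 0x9D = 10011101 (10xxxxxx ✓), payload 011101.
Byte 3: 0x95 = 10010101 (10xxxxxx ✓), payload 010101.
Byte 4: 0xA8 = 10101000 (10xxxxxx ✓), payload 101000.
Concatenate: 000011101010101101000 = 0x1D568 (21 bits → U+1D568).

U+1D568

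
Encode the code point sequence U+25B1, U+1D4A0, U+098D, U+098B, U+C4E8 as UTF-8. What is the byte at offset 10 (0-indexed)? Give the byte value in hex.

0xE0

U+25B1 → 3-byte form E2 96 B1 at offsets 0–2.
U+1D4A0 → 4-byte form F0 9D 92 A0 at offsets 3–6.
U+098D → 3-byte form E0 A6 8D at offsets 7–9.
U+098B → 3-byte form E0 A6 8B at offsets 10–12.
Offset 10 falls in char 4's range; it's byte 1 of E0 A6 8B = 0xE0.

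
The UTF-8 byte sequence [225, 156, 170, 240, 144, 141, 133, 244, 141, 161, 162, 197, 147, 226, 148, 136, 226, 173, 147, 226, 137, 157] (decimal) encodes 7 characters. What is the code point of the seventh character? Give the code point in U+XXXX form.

Offset 0: leading byte 0xE1 = 11100001 → 3-byte char #1 = E1 9C AA.
Offset 3: leading byte 0xF0 = 11110000 → 4-byte char #2 = F0 90 8D 85.
Offset 7: leading byte 0xF4 = 11110100 → 4-byte char #3 = F4 8D A1 A2.
Offset 11: leading byte 0xC5 = 11000101 → 2-byte char #4 = C5 93.
Offset 13: leading byte 0xE2 = 11100010 → 3-byte char #5 = E2 94 88.
Offset 16: leading byte 0xE2 = 11100010 → 3-byte char #6 = E2 AD 93.
Offset 19: leading byte 0xE2 = 11100010 → 3-byte char #7 = E2 89 9D.
Leading byte 0xE2 = 11100010 matches 1110xxxx → 3-byte sequence.
Byte 1: 0xE2 = 11100010, payload 0010 (4 bits).
Byte 2: 0x89 = 10001001 (10xxxxxx ✓), payload 001001.
Byte 3: 0x9D = 10011101 (10xxxxxx ✓), payload 011101.
Concatenate: 0010001001011101 = 0x225D (16 bits → U+225D).

U+225D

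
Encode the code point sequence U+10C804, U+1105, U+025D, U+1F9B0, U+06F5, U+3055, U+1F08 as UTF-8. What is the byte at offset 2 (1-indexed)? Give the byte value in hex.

1-indexed offset 2 is 0-indexed offset 1.
U+10C804 → 4-byte form F4 8C A0 84 at offsets 0–3.
Offset 1 falls in char 1's range; it's byte 2 of F4 8C A0 84 = 0x8C.

0x8C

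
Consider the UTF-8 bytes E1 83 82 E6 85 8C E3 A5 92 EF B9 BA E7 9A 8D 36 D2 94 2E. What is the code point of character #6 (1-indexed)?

Offset 0: leading byte 0xE1 = 11100001 → 3-byte char #1 = E1 83 82.
Offset 3: leading byte 0xE6 = 11100110 → 3-byte char #2 = E6 85 8C.
Offset 6: leading byte 0xE3 = 11100011 → 3-byte char #3 = E3 A5 92.
Offset 9: leading byte 0xEF = 11101111 → 3-byte char #4 = EF B9 BA.
Offset 12: leading byte 0xE7 = 11100111 → 3-byte char #5 = E7 9A 8D.
Offset 15: leading byte 0x36 = 00110110 → 1-byte char #6 = 36.
Leading byte 0x36 = 00110110 matches 0xxxxxxx → 1-byte sequence.
Byte 1: 0x36 = 00110110, payload 0110110 (7 bits).
Concatenate: 0110110 = 0x36 (7 bits → U+0036).

U+0036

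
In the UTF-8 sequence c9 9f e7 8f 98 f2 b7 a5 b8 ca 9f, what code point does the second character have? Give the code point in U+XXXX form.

Offset 0: leading byte 0xC9 = 11001001 → 2-byte char #1 = C9 9F.
Offset 2: leading byte 0xE7 = 11100111 → 3-byte char #2 = E7 8F 98.
Leading byte 0xE7 = 11100111 matches 1110xxxx → 3-byte sequence.
Byte 1: 0xE7 = 11100111, payload 0111 (4 bits).
Byte 2: 0x8F = 10001111 (10xxxxxx ✓), payload 001111.
Byte 3: 0x98 = 10011000 (10xxxxxx ✓), payload 011000.
Concatenate: 0111001111011000 = 0x73D8 (16 bits → U+73D8).

U+73D8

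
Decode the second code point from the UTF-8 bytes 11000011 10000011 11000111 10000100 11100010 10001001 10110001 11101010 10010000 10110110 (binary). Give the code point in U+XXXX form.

Offset 0: leading byte 0xC3 = 11000011 → 2-byte char #1 = C3 83.
Offset 2: leading byte 0xC7 = 11000111 → 2-byte char #2 = C7 84.
Leading byte 0xC7 = 11000111 matches 110xxxxx → 2-byte sequence.
Byte 1: 0xC7 = 11000111, payload 00111 (5 bits).
Byte 2: 0x84 = 10000100 (10xxxxxx ✓), payload 000100.
Concatenate: 00111000100 = 0x1C4 (11 bits → U+01C4).

U+01C4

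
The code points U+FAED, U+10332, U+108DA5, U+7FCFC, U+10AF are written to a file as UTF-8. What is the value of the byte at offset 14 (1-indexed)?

1-indexed offset 14 is 0-indexed offset 13.
U+FAED → 3-byte form EF AB AD at offsets 0–2.
U+10332 → 4-byte form F0 90 8C B2 at offsets 3–6.
U+108DA5 → 4-byte form F4 88 B6 A5 at offsets 7–10.
U+7FCFC → 4-byte form F1 BF B3 BC at offsets 11–14.
Offset 13 falls in char 4's range; it's byte 3 of F1 BF B3 BC = 0xB3.

0xB3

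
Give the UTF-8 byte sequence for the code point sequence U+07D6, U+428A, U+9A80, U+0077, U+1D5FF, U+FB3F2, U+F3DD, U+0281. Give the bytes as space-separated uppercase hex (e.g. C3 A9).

U+07D6: 2-byte form → DF 96.
U+428A: 3-byte form → E4 8A 8A.
U+9A80: 3-byte form → E9 AA 80.
U+0077: 1-byte form → 77.
U+1D5FF: 4-byte form → F0 9D 97 BF.
U+FB3F2: 4-byte form → F3 BB 8F B2.
U+F3DD: 3-byte form → EF 8F 9D.
U+0281: 2-byte form → CA 81.
Concatenated (22 bytes): DF 96 E4 8A 8A E9 AA 80 77 F0 9D 97 BF F3 BB 8F B2 EF 8F 9D CA 81.

DF 96 E4 8A 8A E9 AA 80 77 F0 9D 97 BF F3 BB 8F B2 EF 8F 9D CA 81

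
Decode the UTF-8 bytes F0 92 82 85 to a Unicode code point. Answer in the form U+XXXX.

Leading byte 0xF0 = 11110000 matches 11110xxx → 4-byte sequence.
Byte 1: 0xF0 = 11110000, payload 000 (3 bits).
Byte 2: 0x92 = 10010010 (10xxxxxx ✓), payload 010010.
Byte 3: 0x82 = 10000010 (10xxxxxx ✓), payload 000010.
Byte 4: 0x85 = 10000101 (10xxxxxx ✓), payload 000101.
Concatenate: 000010010000010000101 = 0x12085 (21 bits → U+12085).

U+12085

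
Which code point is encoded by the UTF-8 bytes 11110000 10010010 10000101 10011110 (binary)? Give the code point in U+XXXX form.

Leading byte 0xF0 = 11110000 matches 11110xxx → 4-byte sequence.
Byte 1: 0xF0 = 11110000, payload 000 (3 bits).
Byte 2: 0x92 = 10010010 (10xxxxxx ✓), payload 010010.
Byte 3: 0x85 = 10000101 (10xxxxxx ✓), payload 000101.
Byte 4: 0x9E = 10011110 (10xxxxxx ✓), payload 011110.
Concatenate: 000010010000101011110 = 0x1215E (21 bits → U+1215E).

U+1215E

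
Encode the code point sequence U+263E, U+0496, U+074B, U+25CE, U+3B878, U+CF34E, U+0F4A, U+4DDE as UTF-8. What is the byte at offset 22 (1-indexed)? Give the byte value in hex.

0xE4

1-indexed offset 22 is 0-indexed offset 21.
U+263E → 3-byte form E2 98 BE at offsets 0–2.
U+0496 → 2-byte form D2 96 at offsets 3–4.
U+074B → 2-byte form DD 8B at offsets 5–6.
U+25CE → 3-byte form E2 97 8E at offsets 7–9.
U+3B878 → 4-byte form F0 BB A1 B8 at offsets 10–13.
U+CF34E → 4-byte form F3 8F 8D 8E at offsets 14–17.
U+0F4A → 3-byte form E0 BD 8A at offsets 18–20.
U+4DDE → 3-byte form E4 B7 9E at offsets 21–23.
Offset 21 falls in char 8's range; it's byte 1 of E4 B7 9E = 0xE4.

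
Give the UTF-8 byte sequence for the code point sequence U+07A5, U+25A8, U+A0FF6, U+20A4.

DE A5 E2 96 A8 F2 A0 BF B6 E2 82 A4

U+07A5: 2-byte form → DE A5.
U+25A8: 3-byte form → E2 96 A8.
U+A0FF6: 4-byte form → F2 A0 BF B6.
U+20A4: 3-byte form → E2 82 A4.
Concatenated (12 bytes): DE A5 E2 96 A8 F2 A0 BF B6 E2 82 A4.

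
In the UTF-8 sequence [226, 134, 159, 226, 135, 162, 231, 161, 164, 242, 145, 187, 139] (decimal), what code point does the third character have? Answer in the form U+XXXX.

Offset 0: leading byte 0xE2 = 11100010 → 3-byte char #1 = E2 86 9F.
Offset 3: leading byte 0xE2 = 11100010 → 3-byte char #2 = E2 87 A2.
Offset 6: leading byte 0xE7 = 11100111 → 3-byte char #3 = E7 A1 A4.
Leading byte 0xE7 = 11100111 matches 1110xxxx → 3-byte sequence.
Byte 1: 0xE7 = 11100111, payload 0111 (4 bits).
Byte 2: 0xA1 = 10100001 (10xxxxxx ✓), payload 100001.
Byte 3: 0xA4 = 10100100 (10xxxxxx ✓), payload 100100.
Concatenate: 0111100001100100 = 0x7864 (16 bits → U+7864).

U+7864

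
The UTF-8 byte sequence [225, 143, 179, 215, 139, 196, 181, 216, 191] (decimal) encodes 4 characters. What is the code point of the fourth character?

Offset 0: leading byte 0xE1 = 11100001 → 3-byte char #1 = E1 8F B3.
Offset 3: leading byte 0xD7 = 11010111 → 2-byte char #2 = D7 8B.
Offset 5: leading byte 0xC4 = 11000100 → 2-byte char #3 = C4 B5.
Offset 7: leading byte 0xD8 = 11011000 → 2-byte char #4 = D8 BF.
Leading byte 0xD8 = 11011000 matches 110xxxxx → 2-byte sequence.
Byte 1: 0xD8 = 11011000, payload 11000 (5 bits).
Byte 2: 0xBF = 10111111 (10xxxxxx ✓), payload 111111.
Concatenate: 11000111111 = 0x63F (11 bits → U+063F).

U+063F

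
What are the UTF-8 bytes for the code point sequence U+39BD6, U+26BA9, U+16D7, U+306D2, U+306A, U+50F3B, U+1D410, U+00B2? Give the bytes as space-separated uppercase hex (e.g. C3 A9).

F0 B9 AF 96 F0 A6 AE A9 E1 9B 97 F0 B0 9B 92 E3 81 AA F1 90 BC BB F0 9D 90 90 C2 B2

U+39BD6: 4-byte form → F0 B9 AF 96.
U+26BA9: 4-byte form → F0 A6 AE A9.
U+16D7: 3-byte form → E1 9B 97.
U+306D2: 4-byte form → F0 B0 9B 92.
U+306A: 3-byte form → E3 81 AA.
U+50F3B: 4-byte form → F1 90 BC BB.
U+1D410: 4-byte form → F0 9D 90 90.
U+00B2: 2-byte form → C2 B2.
Concatenated (28 bytes): F0 B9 AF 96 F0 A6 AE A9 E1 9B 97 F0 B0 9B 92 E3 81 AA F1 90 BC BB F0 9D 90 90 C2 B2.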